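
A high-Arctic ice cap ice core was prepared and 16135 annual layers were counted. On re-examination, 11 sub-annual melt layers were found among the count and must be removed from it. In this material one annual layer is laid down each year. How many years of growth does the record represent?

Adjusted count: 16135 − 11 = 16124 annual layers.
One annual layer per year makes the duration 16124 years.

16124 years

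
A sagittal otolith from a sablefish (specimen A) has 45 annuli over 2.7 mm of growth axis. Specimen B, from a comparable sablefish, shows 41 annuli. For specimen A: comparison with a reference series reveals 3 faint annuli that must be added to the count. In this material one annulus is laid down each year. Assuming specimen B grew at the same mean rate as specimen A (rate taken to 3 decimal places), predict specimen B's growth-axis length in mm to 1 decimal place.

Specimen A: correcting the raw count gives 45 + 3 = 48 true annuli.
A: Mean rate = 2.7 mm / 48 years ≈ 0.056 mm/year.
B's length ≈ 0.056 × 41 = 2.3 mm.

2.3 mm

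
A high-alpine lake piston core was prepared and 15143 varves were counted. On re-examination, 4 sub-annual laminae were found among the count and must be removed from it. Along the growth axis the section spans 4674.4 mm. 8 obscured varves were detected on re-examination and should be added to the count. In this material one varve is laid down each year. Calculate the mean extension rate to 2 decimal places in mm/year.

0.31 mm/year

Adjusted count: 15143 − 4 + 8 = 15147 varves.
Extension rate ≈ 4674.4 / 15147 = 0.31 mm/year.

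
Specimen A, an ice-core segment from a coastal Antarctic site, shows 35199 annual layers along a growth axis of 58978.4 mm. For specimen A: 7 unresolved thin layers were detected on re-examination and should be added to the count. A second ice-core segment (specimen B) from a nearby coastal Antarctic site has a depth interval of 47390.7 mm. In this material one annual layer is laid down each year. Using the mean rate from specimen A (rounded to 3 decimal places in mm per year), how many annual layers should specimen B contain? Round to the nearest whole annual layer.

Specimen A: true annual layer count = 35199 + 7 = 35206.
A: 58978.4 mm over 35206 years gives 58978.4 / 35206 ≈ 1.675 mm per year.
Specimen B: 47390.7 mm / 1.675 mm per year = 28292.96 years ≈ 28293 annual layers.

28293 annual layers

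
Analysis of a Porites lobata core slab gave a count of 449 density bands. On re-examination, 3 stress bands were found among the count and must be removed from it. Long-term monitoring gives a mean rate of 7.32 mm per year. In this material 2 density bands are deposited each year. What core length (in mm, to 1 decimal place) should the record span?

1632.4 mm

Adjusted count: 449 − 3 = 446 density bands.
446 density bands at 2 per year is 446 / 2 = 223 years.
223 years at 7.32 mm/year gives 7.32 × 223 = 1632.4 mm.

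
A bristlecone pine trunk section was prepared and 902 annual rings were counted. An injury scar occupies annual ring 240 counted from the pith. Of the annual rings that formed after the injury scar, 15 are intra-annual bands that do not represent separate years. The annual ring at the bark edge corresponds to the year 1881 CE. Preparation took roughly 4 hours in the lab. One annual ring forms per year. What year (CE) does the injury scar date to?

Between annual ring 240 and the bark edge there are 902 − 240 = 662 annual rings.
Removing the 15 false annual rings leaves 662 − 15 = 647 true annual rings beyond the injury scar.
Counting back 647 years from 1881 CE places the injury scar in 1881 − 647 = 1234 CE.

1234 CE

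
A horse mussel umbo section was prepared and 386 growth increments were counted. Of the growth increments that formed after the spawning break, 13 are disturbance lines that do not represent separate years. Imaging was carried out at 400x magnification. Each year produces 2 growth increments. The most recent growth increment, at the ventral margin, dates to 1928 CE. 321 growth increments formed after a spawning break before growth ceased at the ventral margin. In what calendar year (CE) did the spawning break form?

1774 CE

There are 321 growth increments younger than the spawning break.
Excluding 13 false growth increments: 321 − 13 = 308.
308 growth increments at 2 per year is 308 / 2 = 154 years.
1928 − 154 = 1774 CE.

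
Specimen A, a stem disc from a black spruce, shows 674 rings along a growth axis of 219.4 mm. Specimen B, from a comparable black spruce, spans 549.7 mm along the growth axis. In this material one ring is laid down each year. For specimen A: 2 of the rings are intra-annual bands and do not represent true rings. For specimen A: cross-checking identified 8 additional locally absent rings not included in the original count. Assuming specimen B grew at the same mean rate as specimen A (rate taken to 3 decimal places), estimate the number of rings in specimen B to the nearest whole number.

Specimen A: after corrections the count is 674 − 2 + 8 = 680 rings.
A: Mean rate = 219.4 mm / 680 years ≈ 0.323 mm/yr.
For B, 549.7 / 0.323 = 1701.86 years ≈ 1702 rings.

1702 rings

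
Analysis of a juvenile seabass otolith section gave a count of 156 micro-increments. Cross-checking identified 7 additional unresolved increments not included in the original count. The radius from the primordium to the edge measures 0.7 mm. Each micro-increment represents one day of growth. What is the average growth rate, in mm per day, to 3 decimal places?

0.004 mm per day

Correcting the raw count gives 156 + 7 = 163 true micro-increments.
Mean rate = 0.7 mm / 163 days ≈ 0.004 mm per day.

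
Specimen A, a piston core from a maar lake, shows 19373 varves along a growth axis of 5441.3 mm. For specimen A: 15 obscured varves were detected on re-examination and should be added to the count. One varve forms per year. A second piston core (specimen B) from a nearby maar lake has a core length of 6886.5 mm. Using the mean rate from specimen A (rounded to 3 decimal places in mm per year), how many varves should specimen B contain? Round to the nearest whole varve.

Specimen A: true varve count = 19373 + 15 = 19388.
A: Extension rate ≈ 5441.3 / 19388 = 0.281 mm/year.
Specimen B: 6886.5 mm / 0.281 mm per year = 24507.12 years ≈ 24507 varves.

24507 varves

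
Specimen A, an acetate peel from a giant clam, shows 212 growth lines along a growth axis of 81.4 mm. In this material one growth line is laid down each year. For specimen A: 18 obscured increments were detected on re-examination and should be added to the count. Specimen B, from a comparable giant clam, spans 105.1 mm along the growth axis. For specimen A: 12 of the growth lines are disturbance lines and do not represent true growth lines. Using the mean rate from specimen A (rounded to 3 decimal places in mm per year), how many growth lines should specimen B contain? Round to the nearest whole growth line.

282 growth lines

Specimen A: correcting the raw count gives 212 − 12 + 18 = 218 true growth lines.
A: Extension rate ≈ 81.4 / 218 = 0.373 mm/year.
For B, 105.1 / 0.373 = 281.77 years ≈ 282 growth lines.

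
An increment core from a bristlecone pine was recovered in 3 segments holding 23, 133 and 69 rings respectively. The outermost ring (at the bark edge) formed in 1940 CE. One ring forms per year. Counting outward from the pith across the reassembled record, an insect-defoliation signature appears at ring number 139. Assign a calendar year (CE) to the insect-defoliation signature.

1854 CE

Total rings = 23 + 133 + 69 = 225.
The insect-defoliation signature sits at ring 139 from the pith, so 225 − 139 = 86 rings formed after it.
The ring at the bark edge is 1940 CE, so the insect-defoliation signature dates to 1940 − 86 = 1854 CE.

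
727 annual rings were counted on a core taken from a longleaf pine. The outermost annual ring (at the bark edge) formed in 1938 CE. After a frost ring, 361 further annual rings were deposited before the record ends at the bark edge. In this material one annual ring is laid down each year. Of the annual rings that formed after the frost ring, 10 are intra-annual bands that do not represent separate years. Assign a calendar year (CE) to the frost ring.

There are 361 annual rings younger than the frost ring.
361 − 10 false = 351 true annual rings after the frost ring.
1938 − 351 = 1587 CE.

1587 CE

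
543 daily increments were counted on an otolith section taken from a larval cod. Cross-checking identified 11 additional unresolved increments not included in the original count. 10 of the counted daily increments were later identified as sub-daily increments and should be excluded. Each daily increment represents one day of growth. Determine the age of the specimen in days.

544 days

Correcting the raw count gives 543 − 10 + 11 = 544 true daily increments.
One daily increment per day makes the duration 544 days.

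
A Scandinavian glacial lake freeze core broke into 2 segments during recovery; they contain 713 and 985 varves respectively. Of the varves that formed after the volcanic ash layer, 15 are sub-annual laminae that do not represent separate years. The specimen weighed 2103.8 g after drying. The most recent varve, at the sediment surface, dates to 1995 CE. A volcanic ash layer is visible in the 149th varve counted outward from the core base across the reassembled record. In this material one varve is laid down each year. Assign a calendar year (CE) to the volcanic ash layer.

461 CE

Total varves = 713 + 985 = 1698.
1698 − 149 = 1549 varves lie beyond the volcanic ash layer toward the sediment surface.
Excluding 15 false varves: 1549 − 15 = 1534.
1995 − 1534 = 461 CE.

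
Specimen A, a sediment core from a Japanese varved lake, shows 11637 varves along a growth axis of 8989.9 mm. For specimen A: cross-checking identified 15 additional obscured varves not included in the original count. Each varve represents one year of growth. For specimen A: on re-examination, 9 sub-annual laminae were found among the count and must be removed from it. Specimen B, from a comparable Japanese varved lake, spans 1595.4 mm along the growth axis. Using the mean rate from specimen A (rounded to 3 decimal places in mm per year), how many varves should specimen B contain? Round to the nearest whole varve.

Specimen A: adjusted count: 11637 − 9 + 15 = 11643 varves.
A: 8989.9 mm over 11643 years gives 8989.9 / 11643 ≈ 0.772 mm/year.
For B, 1595.4 / 0.772 = 2066.58 years ≈ 2067 varves.

2067 varves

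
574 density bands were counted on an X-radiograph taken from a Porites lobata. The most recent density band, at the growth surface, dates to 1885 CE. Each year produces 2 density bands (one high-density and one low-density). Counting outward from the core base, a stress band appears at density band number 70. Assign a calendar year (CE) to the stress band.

1633 CE

Between density band 70 and the growth surface there are 574 − 70 = 504 density bands.
Dividing by 2 density bands per year: 504 / 2 = 252 years.
1885 − 252 = 1633 CE.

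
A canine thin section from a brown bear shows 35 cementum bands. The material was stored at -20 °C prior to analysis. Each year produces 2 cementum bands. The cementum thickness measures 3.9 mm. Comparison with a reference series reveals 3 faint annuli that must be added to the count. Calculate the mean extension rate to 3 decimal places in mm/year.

After corrections the count is 35 + 3 = 38 cementum bands.
With 2 cementum bands per year, 38 / 2 = 19 years.
Extension rate ≈ 3.9 / 19 = 0.205 mm/year.

0.205 mm/year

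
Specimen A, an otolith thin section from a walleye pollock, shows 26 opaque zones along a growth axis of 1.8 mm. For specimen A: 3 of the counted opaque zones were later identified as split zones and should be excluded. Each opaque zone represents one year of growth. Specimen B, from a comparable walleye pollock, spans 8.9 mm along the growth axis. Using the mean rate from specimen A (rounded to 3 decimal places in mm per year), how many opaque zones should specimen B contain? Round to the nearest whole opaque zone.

114 opaque zones

Specimen A: correcting the raw count gives 26 − 3 = 23 true opaque zones.
A: 1.8 mm over 23 years gives 1.8 / 23 ≈ 0.078 mm per year.
B spans 8.9 / 0.078 = 114.10 years ≈ 114 opaque zones.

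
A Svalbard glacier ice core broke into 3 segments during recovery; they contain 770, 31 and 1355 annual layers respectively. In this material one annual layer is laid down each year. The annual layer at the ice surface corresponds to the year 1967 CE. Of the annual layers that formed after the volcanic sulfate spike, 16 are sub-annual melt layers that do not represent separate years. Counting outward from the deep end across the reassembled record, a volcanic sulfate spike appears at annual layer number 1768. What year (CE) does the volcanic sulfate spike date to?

1595 CE

Total annual layers = 770 + 31 + 1355 = 2156.
The volcanic sulfate spike sits at annual layer 1768 from the deep end, so 2156 − 1768 = 388 annual layers formed after it.
388 − 16 false = 372 true annual layers after the volcanic sulfate spike.
Counting back 372 years from 1967 CE places the volcanic sulfate spike in 1967 − 372 = 1595 CE.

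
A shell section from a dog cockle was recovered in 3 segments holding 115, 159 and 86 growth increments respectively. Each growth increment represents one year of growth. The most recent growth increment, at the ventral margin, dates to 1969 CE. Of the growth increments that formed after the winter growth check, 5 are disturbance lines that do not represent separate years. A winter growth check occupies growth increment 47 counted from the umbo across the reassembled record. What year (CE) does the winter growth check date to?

1661 CE

Total growth increments = 115 + 159 + 86 = 360.
Between growth increment 47 and the ventral margin there are 360 − 47 = 313 growth increments.
Excluding 5 false growth increments: 313 − 5 = 308.
1969 − 308 = 1661 CE.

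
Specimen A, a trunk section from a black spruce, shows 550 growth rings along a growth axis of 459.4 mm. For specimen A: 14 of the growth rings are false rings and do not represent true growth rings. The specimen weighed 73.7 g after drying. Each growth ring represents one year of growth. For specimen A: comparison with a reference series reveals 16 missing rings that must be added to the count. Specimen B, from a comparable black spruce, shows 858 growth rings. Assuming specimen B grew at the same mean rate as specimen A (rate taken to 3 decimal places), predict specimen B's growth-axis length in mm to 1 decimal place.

Specimen A: correcting the raw count gives 550 − 14 + 16 = 552 true growth rings.
A: 459.4 mm over 552 years gives 459.4 / 552 ≈ 0.832 mm/year.
Length of B = 0.832 × 858 = 713.9 mm.

713.9 mm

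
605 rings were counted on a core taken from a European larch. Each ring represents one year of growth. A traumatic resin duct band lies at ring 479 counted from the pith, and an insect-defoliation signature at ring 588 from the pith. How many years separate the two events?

109 yr

The two markers are separated by 588 − 479 = 109 rings.
At one ring per year, 109 years elapsed between them.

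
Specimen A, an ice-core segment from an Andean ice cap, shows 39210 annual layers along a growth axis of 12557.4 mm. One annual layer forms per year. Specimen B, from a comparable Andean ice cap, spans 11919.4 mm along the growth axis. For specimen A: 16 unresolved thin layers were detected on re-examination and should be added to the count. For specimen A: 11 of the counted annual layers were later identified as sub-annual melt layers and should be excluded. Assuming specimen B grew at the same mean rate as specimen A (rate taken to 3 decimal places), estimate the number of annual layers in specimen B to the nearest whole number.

37248 annual layers

Specimen A: correcting the raw count gives 39210 − 11 + 16 = 39215 true annual layers.
A: Mean rate = 12557.4 mm / 39215 years ≈ 0.320 mm/yr.
For B, 11919.4 / 0.320 = 37248.12 years ≈ 37248 annual layers.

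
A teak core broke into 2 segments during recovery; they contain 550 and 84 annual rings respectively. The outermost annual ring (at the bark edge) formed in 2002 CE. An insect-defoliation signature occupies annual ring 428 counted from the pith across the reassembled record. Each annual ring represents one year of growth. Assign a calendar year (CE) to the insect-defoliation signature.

1796 CE

Total annual rings = 550 + 84 = 634.
634 − 428 = 206 annual rings lie beyond the insect-defoliation signature toward the bark edge.
Counting back 206 years from 2002 CE places the insect-defoliation signature in 2002 − 206 = 1796 CE.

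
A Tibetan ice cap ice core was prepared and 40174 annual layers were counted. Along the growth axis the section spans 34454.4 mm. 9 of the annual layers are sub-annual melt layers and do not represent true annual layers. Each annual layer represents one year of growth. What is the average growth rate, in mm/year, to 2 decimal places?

0.86 mm/year

Correcting the raw count gives 40174 − 9 = 40165 true annual layers.
Mean rate = 34454.4 mm / 40165 years ≈ 0.86 mm/year.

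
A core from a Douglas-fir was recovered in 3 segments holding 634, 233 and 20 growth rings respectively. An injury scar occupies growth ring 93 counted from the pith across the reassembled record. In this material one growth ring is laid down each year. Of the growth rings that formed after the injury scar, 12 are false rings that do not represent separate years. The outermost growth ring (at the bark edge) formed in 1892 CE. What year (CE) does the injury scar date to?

1110 CE

Total growth rings = 634 + 233 + 20 = 887.
Between growth ring 93 and the bark edge there are 887 − 93 = 794 growth rings.
Excluding 12 false growth rings: 794 − 12 = 782.
1892 − 782 = 1110 CE.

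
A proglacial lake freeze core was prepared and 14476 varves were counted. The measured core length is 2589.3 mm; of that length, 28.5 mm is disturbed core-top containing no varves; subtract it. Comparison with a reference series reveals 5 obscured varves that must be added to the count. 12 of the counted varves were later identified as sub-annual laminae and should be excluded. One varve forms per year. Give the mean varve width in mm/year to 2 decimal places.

Correcting the raw count gives 14476 − 12 + 5 = 14469 true varves.
Net length = 2589.3 − 28.5 = 2560.8 mm.
Mean rate = 2560.8 mm / 14469 years ≈ 0.18 mm/year.

0.18 mm/year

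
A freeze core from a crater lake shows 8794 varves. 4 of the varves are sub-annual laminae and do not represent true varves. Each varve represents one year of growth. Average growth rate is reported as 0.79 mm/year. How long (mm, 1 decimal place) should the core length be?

6944.1 mm

Correcting the raw count gives 8794 − 4 = 8790 true varves.
Length ≈ 0.79 × 8790 = 6944.1 mm.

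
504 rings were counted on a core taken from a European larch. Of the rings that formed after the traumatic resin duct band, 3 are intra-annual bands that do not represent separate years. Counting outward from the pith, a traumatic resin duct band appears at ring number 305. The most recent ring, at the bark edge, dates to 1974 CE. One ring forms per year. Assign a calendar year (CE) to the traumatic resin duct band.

1778 CE

The traumatic resin duct band sits at ring 305 from the pith, so 504 − 305 = 199 rings formed after it.
Removing the 3 false rings leaves 199 − 3 = 196 true rings beyond the traumatic resin duct band.
Counting back 196 years from 1974 CE places the traumatic resin duct band in 1974 − 196 = 1778 CE.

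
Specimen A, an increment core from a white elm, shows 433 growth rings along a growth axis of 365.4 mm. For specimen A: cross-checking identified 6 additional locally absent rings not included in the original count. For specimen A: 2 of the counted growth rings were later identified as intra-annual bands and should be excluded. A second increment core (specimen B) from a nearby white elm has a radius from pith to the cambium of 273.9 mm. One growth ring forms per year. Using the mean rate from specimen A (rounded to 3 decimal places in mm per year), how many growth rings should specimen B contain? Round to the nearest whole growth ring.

Specimen A: adjusted count: 433 − 2 + 6 = 437 growth rings.
A: 365.4 mm over 437 years gives 365.4 / 437 ≈ 0.836 mm/yr.
B spans 273.9 / 0.836 = 327.63 years ≈ 328 growth rings.

328 growth rings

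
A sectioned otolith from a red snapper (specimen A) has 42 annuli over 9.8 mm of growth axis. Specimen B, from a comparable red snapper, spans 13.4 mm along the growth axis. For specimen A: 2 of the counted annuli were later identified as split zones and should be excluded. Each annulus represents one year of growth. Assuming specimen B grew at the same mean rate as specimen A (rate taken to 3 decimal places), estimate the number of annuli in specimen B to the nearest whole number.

Specimen A: after corrections the count is 42 − 2 = 40 annuli.
A: Extension rate ≈ 9.8 / 40 = 0.245 mm/year.
B spans 13.4 / 0.245 = 54.69 years ≈ 55 annuli.

55 annuli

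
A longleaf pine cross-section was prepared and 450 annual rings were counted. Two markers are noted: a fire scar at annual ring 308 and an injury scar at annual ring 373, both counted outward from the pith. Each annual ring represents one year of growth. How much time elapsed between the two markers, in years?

65 years

Separation: 373 − 308 = 65 annual rings.
That is 65 years at one annual ring per year.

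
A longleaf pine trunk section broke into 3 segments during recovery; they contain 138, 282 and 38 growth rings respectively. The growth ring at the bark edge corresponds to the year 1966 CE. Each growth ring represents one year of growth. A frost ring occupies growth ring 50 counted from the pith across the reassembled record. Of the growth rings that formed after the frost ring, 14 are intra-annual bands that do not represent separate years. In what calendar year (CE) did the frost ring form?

1572 CE

Total growth rings = 138 + 282 + 38 = 458.
Between growth ring 50 and the bark edge there are 458 − 50 = 408 growth rings.
408 − 14 false = 394 true growth rings after the frost ring.
Counting back 394 years from 1966 CE places the frost ring in 1966 − 394 = 1572 CE.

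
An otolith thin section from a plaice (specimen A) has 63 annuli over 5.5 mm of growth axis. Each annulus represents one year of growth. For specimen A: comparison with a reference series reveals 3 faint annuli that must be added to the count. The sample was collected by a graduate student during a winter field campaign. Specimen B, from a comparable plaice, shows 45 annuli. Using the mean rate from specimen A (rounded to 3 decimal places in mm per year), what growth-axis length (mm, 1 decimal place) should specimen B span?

Specimen A: adjusted count: 63 + 3 = 66 annuli.
A: Extension rate ≈ 5.5 / 66 = 0.083 mm per year.
B's length ≈ 0.083 × 45 = 3.7 mm.

3.7 mm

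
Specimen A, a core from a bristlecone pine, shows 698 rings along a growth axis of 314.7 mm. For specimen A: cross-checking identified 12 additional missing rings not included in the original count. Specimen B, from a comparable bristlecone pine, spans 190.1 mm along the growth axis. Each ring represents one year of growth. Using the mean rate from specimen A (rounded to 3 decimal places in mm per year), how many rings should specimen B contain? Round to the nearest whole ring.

429 rings

Specimen A: true ring count = 698 + 12 = 710.
A: Extension rate ≈ 314.7 / 710 = 0.443 mm/year.
Specimen B: 190.1 mm / 0.443 mm per year = 429.12 years ≈ 429 rings.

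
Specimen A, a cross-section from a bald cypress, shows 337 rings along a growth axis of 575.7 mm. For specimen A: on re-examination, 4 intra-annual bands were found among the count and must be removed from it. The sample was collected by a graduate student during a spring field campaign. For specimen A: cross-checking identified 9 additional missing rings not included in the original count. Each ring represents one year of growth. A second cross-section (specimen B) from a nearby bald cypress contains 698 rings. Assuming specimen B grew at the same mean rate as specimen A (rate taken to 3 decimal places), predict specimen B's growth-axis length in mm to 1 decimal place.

1174.7 mm

Specimen A: correcting the raw count gives 337 − 4 + 9 = 342 true rings.
A: Extension rate ≈ 575.7 / 342 = 1.683 mm per year.
B's length ≈ 1.683 × 698 = 1174.7 mm.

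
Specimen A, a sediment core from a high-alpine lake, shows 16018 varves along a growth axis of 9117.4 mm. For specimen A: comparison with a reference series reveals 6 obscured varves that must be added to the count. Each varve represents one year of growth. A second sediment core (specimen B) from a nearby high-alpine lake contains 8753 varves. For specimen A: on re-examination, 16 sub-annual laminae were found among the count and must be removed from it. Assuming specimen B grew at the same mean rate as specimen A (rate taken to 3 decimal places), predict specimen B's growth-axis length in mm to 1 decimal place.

4989.2 mm

Specimen A: correcting the raw count gives 16018 − 16 + 6 = 16008 true varves.
A: 9117.4 mm over 16008 years gives 9117.4 / 16008 ≈ 0.570 mm/year.
Length of B = 0.570 × 8753 = 4989.2 mm.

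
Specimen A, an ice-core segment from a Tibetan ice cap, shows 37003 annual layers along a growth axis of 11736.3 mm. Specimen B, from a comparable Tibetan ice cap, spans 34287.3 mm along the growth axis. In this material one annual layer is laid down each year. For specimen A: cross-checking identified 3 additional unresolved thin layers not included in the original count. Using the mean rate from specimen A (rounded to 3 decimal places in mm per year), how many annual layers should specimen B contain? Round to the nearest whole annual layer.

108162 annual layers

Specimen A: after corrections the count is 37003 + 3 = 37006 annual layers.
A: Extension rate ≈ 11736.3 / 37006 = 0.317 mm/yr.
Specimen B: 34287.3 mm / 0.317 mm per year = 108161.83 years ≈ 108162 annual layers.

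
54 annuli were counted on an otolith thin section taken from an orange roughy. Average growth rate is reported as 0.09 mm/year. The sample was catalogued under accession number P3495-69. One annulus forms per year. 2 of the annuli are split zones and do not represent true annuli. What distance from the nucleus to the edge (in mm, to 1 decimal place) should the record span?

4.7 mm

Adjusted count: 54 − 2 = 52 annuli.
Length ≈ 0.09 × 52 = 4.7 mm.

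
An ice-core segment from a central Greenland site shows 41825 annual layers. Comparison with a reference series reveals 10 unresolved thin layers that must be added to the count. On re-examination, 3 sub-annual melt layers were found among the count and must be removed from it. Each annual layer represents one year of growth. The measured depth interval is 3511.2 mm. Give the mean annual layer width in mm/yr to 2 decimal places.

After corrections the count is 41825 − 3 + 10 = 41832 annual layers.
Extension rate ≈ 3511.2 / 41832 = 0.08 mm/yr.

0.08 mm/yr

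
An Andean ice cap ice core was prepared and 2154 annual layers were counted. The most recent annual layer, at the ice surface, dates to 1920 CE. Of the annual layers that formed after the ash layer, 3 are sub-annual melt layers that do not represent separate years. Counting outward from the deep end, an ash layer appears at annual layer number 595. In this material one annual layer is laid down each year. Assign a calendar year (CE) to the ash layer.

364 CE

Between annual layer 595 and the ice surface there are 2154 − 595 = 1559 annual layers.
Removing the 3 false annual layers leaves 1559 − 3 = 1556 true annual layers beyond the ash layer.
1920 − 1556 = 364 CE.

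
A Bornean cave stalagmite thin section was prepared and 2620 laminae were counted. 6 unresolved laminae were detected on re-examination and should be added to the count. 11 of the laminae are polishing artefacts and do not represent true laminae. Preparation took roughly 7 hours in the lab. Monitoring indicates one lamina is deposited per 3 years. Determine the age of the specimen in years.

7845 years

Correcting the raw count gives 2620 − 11 + 6 = 2615 true laminae.
Multiplying by 3 years per lamina: 2615 × 3 = 7845 years.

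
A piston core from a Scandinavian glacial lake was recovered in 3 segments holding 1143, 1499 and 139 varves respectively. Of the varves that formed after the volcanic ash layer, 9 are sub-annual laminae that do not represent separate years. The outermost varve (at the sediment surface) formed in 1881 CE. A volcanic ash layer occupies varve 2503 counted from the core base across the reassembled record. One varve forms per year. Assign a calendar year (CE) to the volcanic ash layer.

Total varves = 1143 + 1499 + 139 = 2781.
Between varve 2503 and the sediment surface there are 2781 − 2503 = 278 varves.
278 − 9 false = 269 true varves after the volcanic ash layer.
Counting back 269 years from 1881 CE places the volcanic ash layer in 1881 − 269 = 1612 CE.

1612 CE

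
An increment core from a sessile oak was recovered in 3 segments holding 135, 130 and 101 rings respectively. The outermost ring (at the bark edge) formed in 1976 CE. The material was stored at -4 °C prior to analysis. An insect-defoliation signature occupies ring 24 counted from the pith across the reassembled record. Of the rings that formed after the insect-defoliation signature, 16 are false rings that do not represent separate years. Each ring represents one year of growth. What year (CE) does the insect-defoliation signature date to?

Total rings = 135 + 130 + 101 = 366.
366 − 24 = 342 rings lie beyond the insect-defoliation signature toward the bark edge.
342 − 16 false = 326 true rings after the insect-defoliation signature.
1976 − 326 = 1650 CE.

1650 CE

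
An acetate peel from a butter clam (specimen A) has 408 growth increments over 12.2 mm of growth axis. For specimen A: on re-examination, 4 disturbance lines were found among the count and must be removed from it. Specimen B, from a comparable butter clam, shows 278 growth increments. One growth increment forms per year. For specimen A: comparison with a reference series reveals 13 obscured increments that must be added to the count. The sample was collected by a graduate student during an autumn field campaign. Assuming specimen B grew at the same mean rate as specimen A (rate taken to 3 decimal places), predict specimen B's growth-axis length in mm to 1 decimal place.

8.1 mm

Specimen A: adjusted count: 408 − 4 + 13 = 417 growth increments.
A: 12.2 mm over 417 years gives 12.2 / 417 ≈ 0.029 mm per year.
Length of B = 0.029 × 278 = 8.1 mm.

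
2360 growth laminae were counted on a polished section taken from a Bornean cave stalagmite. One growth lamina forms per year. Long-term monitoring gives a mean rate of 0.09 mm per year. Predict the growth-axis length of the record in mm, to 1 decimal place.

2360 years of growth are recorded.
Length ≈ 0.09 × 2360 = 212.4 mm.

212.4 mm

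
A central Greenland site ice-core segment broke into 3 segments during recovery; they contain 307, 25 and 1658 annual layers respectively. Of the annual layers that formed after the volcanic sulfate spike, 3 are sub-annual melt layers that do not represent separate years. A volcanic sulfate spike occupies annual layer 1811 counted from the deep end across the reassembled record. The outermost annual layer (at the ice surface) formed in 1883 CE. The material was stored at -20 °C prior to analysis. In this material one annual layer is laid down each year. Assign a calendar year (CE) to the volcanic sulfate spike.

Total annual layers = 307 + 25 + 1658 = 1990.
1990 − 1811 = 179 annual layers lie beyond the volcanic sulfate spike toward the ice surface.
Excluding 3 false annual layers: 179 − 3 = 176.
Counting back 176 years from 1883 CE places the volcanic sulfate spike in 1883 − 176 = 1707 CE.

1707 CE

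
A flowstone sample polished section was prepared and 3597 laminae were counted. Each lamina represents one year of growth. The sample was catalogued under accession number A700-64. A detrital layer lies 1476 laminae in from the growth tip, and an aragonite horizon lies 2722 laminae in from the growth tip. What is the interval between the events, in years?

1246 years

2722 − 1476 = 1246 laminae lie between the two events.
One lamina per year makes the interval 1246 years.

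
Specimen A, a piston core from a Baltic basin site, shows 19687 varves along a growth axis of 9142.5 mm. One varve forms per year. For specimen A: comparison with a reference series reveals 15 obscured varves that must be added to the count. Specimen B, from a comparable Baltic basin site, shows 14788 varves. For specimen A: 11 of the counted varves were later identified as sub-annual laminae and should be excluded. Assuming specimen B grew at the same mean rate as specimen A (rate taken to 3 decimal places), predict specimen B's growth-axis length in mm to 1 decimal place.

Specimen A: adjusted count: 19687 − 11 + 15 = 19691 varves.
A: Mean rate = 9142.5 mm / 19691 years ≈ 0.464 mm/year.
Length of B = 0.464 × 14788 = 6861.6 mm.

6861.6 mm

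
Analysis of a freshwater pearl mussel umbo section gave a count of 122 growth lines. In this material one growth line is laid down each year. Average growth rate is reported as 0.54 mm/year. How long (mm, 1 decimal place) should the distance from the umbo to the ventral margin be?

122 years of growth are recorded.
Predicted length = 0.54 mm/year × 122 years = 65.9 mm.

65.9 mm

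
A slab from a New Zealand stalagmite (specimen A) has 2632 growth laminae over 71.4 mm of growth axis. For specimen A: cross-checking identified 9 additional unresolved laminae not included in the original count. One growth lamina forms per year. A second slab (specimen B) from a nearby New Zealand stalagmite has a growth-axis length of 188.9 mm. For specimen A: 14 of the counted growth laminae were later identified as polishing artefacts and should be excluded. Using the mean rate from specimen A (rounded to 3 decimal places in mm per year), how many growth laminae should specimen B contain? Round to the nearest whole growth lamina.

Specimen A: correcting the raw count gives 2632 − 14 + 9 = 2627 true growth laminae.
A: Mean rate = 71.4 mm / 2627 years ≈ 0.027 mm/year.
Specimen B: 188.9 mm / 0.027 mm per year = 6996.30 years ≈ 6996 growth laminae.

6996 growth laminae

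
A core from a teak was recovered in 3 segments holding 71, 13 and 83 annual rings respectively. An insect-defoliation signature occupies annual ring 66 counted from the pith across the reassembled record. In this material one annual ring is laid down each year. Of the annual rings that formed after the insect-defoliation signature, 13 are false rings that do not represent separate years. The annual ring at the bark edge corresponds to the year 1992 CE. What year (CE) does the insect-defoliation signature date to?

Total annual rings = 71 + 13 + 83 = 167.
Between annual ring 66 and the bark edge there are 167 − 66 = 101 annual rings.
Removing the 13 false annual rings leaves 101 − 13 = 88 true annual rings beyond the insect-defoliation signature.
Counting back 88 years from 1992 CE places the insect-defoliation signature in 1992 − 88 = 1904 CE.

1904 CE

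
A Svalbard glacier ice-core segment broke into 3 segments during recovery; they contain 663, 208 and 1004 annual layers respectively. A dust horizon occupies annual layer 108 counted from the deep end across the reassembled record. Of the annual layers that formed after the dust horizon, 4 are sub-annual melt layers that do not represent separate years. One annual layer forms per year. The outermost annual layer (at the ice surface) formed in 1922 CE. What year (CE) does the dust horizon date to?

Total annual layers = 663 + 208 + 1004 = 1875.
1875 − 108 = 1767 annual layers lie beyond the dust horizon toward the ice surface.
1767 − 4 false = 1763 true annual layers after the dust horizon.
1922 − 1763 = 159 CE.

159 CE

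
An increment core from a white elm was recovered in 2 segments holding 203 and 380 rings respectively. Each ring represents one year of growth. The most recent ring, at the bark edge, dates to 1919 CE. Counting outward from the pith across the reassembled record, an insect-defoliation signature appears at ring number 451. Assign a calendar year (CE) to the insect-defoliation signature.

Total rings = 203 + 380 = 583.
Between ring 451 and the bark edge there are 583 − 451 = 132 rings.
1919 − 132 = 1787 CE.

1787 CE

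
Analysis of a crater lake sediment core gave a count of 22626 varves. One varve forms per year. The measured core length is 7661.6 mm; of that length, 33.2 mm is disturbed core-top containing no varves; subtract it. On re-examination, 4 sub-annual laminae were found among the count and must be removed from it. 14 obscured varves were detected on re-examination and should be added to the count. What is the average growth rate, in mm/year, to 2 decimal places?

0.34 mm/year

Adjusted count: 22626 − 4 + 14 = 22636 varves.
The growth record spans 7661.6 − 33.2 = 7628.4 mm.
Mean rate = 7628.4 mm / 22636 years ≈ 0.34 mm/year.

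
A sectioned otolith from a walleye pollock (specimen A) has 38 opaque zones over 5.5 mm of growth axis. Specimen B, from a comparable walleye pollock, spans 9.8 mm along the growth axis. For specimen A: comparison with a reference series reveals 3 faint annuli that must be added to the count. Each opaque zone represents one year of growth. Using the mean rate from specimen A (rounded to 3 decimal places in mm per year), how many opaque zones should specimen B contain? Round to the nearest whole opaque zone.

Specimen A: adjusted count: 38 + 3 = 41 opaque zones.
A: Mean rate = 5.5 mm / 41 years ≈ 0.134 mm/year.
For B, 9.8 / 0.134 = 73.13 years ≈ 73 opaque zones.

73 opaque zones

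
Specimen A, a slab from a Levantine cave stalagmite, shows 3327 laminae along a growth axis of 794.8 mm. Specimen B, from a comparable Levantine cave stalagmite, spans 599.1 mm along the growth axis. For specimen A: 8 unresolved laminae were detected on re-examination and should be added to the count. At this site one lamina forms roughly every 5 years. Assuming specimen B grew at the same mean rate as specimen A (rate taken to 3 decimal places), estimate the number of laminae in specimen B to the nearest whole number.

2496 laminae

Specimen A: after corrections the count is 3327 + 8 = 3335 laminae.
Specimen A: multiplying by 5 years per lamina: 3335 × 5 = 16675 years.
A: Mean rate = 794.8 mm / 16675 years ≈ 0.048 mm/yr.
B spans 599.1 / 0.048 = 12481.25 years; at 5 years per lamina that is 12481.25 / 5 ≈ 2496 laminae.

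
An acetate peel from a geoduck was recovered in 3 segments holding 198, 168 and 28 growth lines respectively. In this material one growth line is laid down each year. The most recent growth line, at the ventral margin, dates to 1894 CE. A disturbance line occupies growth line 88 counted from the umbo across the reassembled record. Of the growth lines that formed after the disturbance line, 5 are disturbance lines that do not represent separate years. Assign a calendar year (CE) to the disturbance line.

1593 CE

Total growth lines = 198 + 168 + 28 = 394.
394 − 88 = 306 growth lines lie beyond the disturbance line toward the ventral margin.
Excluding 5 false growth lines: 306 − 5 = 301.
Counting back 301 years from 1894 CE places the disturbance line in 1894 − 301 = 1593 CE.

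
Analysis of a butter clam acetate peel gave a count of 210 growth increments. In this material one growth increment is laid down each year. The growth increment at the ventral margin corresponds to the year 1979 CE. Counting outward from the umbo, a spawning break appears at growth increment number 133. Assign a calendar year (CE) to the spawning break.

210 − 133 = 77 growth increments lie beyond the spawning break toward the ventral margin.
The growth increment at the ventral margin is 1979 CE, so the spawning break dates to 1979 − 77 = 1902 CE.

1902 CE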